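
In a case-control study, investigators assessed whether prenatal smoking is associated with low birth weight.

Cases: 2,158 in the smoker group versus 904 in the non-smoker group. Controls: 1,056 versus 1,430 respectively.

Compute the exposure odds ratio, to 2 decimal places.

3.23

From the description: a = 2158, b = 1056, c = 904, d = 1430.
OR = (a·d)/(b·c) = (2158 × 1430) / (1056 × 904) = 3085940 / 954624 = 3.23262
The odds of low birth weight are about 3.23 times as high in the smoker group.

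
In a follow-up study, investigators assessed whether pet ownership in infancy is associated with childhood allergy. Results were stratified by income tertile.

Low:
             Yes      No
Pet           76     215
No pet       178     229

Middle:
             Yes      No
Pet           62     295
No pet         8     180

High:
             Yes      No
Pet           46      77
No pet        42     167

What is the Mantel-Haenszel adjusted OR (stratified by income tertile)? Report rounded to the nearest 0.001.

OR_MH = Σ(aᵢdᵢ/nᵢ) / Σ(bᵢcᵢ/nᵢ), where nᵢ is the stratum total.
Stratum 1 (Low): n = 698; a·d/n = 76·229/698 = 24.9341; b·c/n = 215·178/698 = 54.8281
Stratum 2 (Middle): n = 545; a·d/n = 62·180/545 = 20.4771; b·c/n = 295·8/545 = 4.3303
Stratum 3 (High): n = 332; a·d/n = 46·167/332 = 23.1386; b·c/n = 77·42/332 = 9.7410
OR_MH = (24.9341 + 20.4771 + 23.1386) / (54.8281 + 4.3303 + 9.7410) = 68.5497 / 68.8993 = 0.99493

0.995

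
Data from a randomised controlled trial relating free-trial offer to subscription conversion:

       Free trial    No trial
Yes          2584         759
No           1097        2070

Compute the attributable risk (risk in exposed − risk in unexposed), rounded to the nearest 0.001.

0.434

Reading the table with exposure as columns: a = 2584 (Free trial, case), b = 1097 (Free trial, non-case), c = 759 (No trial, case), d = 2070.
Risk in exposed = 2584/3681 = 0.701983; risk in unexposed = 759/2829 = 0.268293.
Risk difference = 0.701983 − 0.268293 = 0.433690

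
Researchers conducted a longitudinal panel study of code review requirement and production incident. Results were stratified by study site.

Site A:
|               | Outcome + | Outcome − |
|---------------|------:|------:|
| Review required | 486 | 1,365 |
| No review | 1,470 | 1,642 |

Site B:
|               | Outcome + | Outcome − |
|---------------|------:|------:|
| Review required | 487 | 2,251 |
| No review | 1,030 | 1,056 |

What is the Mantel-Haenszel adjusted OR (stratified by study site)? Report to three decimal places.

0.302

OR_MH = Σ(aᵢdᵢ/nᵢ) / Σ(bᵢcᵢ/nᵢ), where nᵢ is the stratum total.
Stratum 1 (Site A): n = 4963; a·d/n = 486·1642/4963 = 160.7923; b·c/n = 1365·1470/4963 = 404.3018
Stratum 2 (Site B): n = 4824; a·d/n = 487·1056/4824 = 106.6070; b·c/n = 2251·1030/4824 = 480.6240
OR_MH = (160.7923 + 106.6070) / (404.3018 + 480.6240) = 267.3992 / 884.9258 = 0.30217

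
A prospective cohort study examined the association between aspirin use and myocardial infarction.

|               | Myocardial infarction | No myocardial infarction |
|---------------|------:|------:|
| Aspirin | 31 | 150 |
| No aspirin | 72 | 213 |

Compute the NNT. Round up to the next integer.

Risk in treated group = 31/181 = 0.17127; risk in control = 72/285 = 0.25263.
Absolute risk reduction = 0.25263 − 0.17127 = 0.08136
NNT = 1 / ARR = 1 / 0.08136 = 12.291 → round up → 13

13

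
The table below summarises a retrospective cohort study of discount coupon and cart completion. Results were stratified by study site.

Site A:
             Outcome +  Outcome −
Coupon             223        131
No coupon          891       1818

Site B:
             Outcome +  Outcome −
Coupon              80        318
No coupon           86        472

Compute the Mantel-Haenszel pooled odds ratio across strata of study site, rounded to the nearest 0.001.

2.576

OR_MH = Σ(aᵢdᵢ/nᵢ) / Σ(bᵢcᵢ/nᵢ), where nᵢ is the stratum total.
Stratum 1 (Site A): n = 3063; a·d/n = 223·1818/3063 = 132.3585; b·c/n = 131·891/3063 = 38.1068
Stratum 2 (Site B): n = 956; a·d/n = 80·472/956 = 39.4979; b·c/n = 318·86/956 = 28.6067
OR_MH = (132.3585 + 39.4979) / (38.1068 + 28.6067) = 171.8564 / 66.7135 = 2.57604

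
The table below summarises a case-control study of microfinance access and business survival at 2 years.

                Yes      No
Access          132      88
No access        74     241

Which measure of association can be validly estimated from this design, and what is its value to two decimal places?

4.89

Cells: a = 132, b = 88, c = 74, d = 241.
This is a case-control study: participants were sampled on outcome status, so risks in the source population cannot be estimated directly — relative risk is not valid here. The odds ratio is the appropriate measure.
OR = (a·d)/(b·c) = (132 × 241) / (88 × 74) = 31812 / 6512 = 4.88514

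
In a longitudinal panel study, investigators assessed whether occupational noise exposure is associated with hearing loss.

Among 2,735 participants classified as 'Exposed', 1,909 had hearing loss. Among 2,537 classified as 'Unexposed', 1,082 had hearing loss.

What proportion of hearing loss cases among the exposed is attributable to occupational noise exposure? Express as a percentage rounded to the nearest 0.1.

38.9

From the description: a = 1909, b = 826, c = 1082, d = 1455.
Risk in exposed = 1909/2735 = 0.69799; risk in unexposed = 1082/2537 = 0.42649.
RR = 0.69799/0.42649 = 1.63660
AR% = (RR − 1)/RR × 100 = (1.63660 − 1)/1.63660 × 100 = 38.8976%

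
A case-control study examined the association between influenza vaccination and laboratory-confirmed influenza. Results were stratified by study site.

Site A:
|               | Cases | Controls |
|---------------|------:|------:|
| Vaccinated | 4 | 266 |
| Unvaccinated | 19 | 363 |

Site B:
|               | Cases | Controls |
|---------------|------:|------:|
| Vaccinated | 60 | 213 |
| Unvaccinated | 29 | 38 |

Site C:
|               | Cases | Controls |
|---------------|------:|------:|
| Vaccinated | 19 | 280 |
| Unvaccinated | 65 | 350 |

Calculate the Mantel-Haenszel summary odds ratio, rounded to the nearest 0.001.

0.355

OR_MH = Σ(aᵢdᵢ/nᵢ) / Σ(bᵢcᵢ/nᵢ), where nᵢ is the stratum total.
Stratum 1 (Site A): n = 652; a·d/n = 4·363/652 = 2.2270; b·c/n = 266·19/652 = 7.7515
Stratum 2 (Site B): n = 340; a·d/n = 60·38/340 = 6.7059; b·c/n = 213·29/340 = 18.1676
Stratum 3 (Site C): n = 714; a·d/n = 19·350/714 = 9.3137; b·c/n = 280·65/714 = 25.4902
OR_MH = (2.2270 + 6.7059 + 9.3137) / (7.7515 + 18.1676 + 25.4902) = 18.2466 / 51.4094 = 0.35493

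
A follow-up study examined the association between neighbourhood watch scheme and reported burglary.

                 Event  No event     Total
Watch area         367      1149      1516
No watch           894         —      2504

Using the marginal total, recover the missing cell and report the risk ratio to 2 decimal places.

0.68

The missing cell is in the unexposed row: 2504 − 894 = 1610.
So a = 367, b = 1149, c = 894, d = 1610.
RR = [a/(a+b)] / [c/(c+d)] = (367/1516) / (894/2504) = 0.24208/0.35703 = 0.67805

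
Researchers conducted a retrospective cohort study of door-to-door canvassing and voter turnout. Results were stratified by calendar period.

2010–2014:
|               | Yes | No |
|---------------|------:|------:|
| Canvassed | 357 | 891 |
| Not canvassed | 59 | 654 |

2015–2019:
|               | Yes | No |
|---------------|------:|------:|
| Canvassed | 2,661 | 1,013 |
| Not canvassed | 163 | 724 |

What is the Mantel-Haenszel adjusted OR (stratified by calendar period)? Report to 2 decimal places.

8.59

OR_MH = Σ(aᵢdᵢ/nᵢ) / Σ(bᵢcᵢ/nᵢ), where nᵢ is the stratum total.
Stratum 1 (2010–2014): n = 1961; a·d/n = 357·654/1961 = 119.0607; b·c/n = 891·59/1961 = 26.8072
Stratum 2 (2015–2019): n = 4561; a·d/n = 2661·724/4561 = 422.3995; b·c/n = 1013·163/4561 = 36.2024
OR_MH = (119.0607 + 422.3995) / (26.8072 + 36.2024) = 541.4602 / 63.0096 = 8.59329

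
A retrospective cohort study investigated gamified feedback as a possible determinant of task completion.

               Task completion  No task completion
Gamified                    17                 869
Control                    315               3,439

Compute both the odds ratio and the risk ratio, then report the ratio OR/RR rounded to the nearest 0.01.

0.93

Cells: a = 17, b = 869, c = 315, d = 3439.
OR = (17·3439)/(869·315) = 58463/273735 = 0.21358
Risk in exposed = 17/886 = 0.01919; risk in unexposed = 315/3754 = 0.08391; RR = 0.22866
OR/RR = 0.21358 / 0.22866 = 0.93401
The outcome is rare in both groups, so OR ≈ RR (ratio near 1).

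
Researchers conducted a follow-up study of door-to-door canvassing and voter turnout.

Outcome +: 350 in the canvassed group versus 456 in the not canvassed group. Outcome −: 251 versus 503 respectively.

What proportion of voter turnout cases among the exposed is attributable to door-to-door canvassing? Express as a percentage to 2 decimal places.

From the description: a = 350, b = 251, c = 456, d = 503.
Risk in exposed = 350/601 = 0.58236; risk in unexposed = 456/959 = 0.47550.
RR = 0.58236/0.47550 = 1.22475
AR% = (RR − 1)/RR × 100 = (1.22475 − 1)/1.22475 × 100 = 18.3507%

18.35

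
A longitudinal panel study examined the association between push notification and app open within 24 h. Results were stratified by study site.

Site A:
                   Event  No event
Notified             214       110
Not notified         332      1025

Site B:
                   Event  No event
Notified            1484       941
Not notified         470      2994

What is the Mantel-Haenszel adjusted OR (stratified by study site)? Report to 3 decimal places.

OR_MH = Σ(aᵢdᵢ/nᵢ) / Σ(bᵢcᵢ/nᵢ), where nᵢ is the stratum total.
Stratum 1 (Site A): n = 1681; a·d/n = 214·1025/1681 = 130.4878; b·c/n = 110·332/1681 = 21.7252
Stratum 2 (Site B): n = 5889; a·d/n = 1484·2994/5889 = 754.4738; b·c/n = 941·470/5889 = 75.1010
OR_MH = (130.4878 + 754.4738) / (21.7252 + 75.1010) = 884.9616 / 96.8262 = 9.13969

9.140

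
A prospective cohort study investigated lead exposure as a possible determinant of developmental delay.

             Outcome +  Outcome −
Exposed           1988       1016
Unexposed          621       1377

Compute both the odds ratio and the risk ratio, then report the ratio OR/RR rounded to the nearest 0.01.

2.04

Cells: a = 1988, b = 1016, c = 621, d = 1377.
OR = (1988·1377)/(1016·621) = 2737476/630936 = 4.33875
Risk in exposed = 1988/3004 = 0.66178; risk in unexposed = 621/1998 = 0.31081; RR = 2.12922
OR/RR = 4.33875 / 2.12922 = 2.03772
The outcome is not rare, so the OR lies further from 1 than the RR.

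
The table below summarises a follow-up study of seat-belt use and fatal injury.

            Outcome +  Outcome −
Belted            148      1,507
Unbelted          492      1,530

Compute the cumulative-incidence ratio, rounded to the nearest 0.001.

Cells: a = 148, b = 1507, c = 492, d = 1530.
Risk in exposed = 148/1655 = 0.08943; risk in unexposed = 492/2022 = 0.24332.
RR = 0.08943 / 0.24332 = 0.36752
The risk is 63% lower among the exposed than among the unexposed.

0.368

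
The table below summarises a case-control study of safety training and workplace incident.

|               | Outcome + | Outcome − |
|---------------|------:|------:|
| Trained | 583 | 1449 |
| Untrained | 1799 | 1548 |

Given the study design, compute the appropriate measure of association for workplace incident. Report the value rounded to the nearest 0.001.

Cells: a = 583, b = 1449, c = 1799, d = 1548.
This is a case-control study: participants were sampled on outcome status, so risks in the source population cannot be estimated directly — relative risk is not valid here. The odds ratio is the appropriate measure.
OR = (a·d)/(b·c) = (583 × 1548) / (1449 × 1799) = 902484 / 2606751 = 0.34621

0.346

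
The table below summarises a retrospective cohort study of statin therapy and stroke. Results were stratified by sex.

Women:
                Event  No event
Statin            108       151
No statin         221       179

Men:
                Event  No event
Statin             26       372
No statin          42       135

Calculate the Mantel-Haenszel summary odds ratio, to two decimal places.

OR_MH = Σ(aᵢdᵢ/nᵢ) / Σ(bᵢcᵢ/nᵢ), where nᵢ is the stratum total.
Stratum 1 (Women): n = 659; a·d/n = 108·179/659 = 29.3354; b·c/n = 151·221/659 = 50.6388
Stratum 2 (Men): n = 575; a·d/n = 26·135/575 = 6.1043; b·c/n = 372·42/575 = 27.1722
OR_MH = (29.3354 + 6.1043) / (50.6388 + 27.1722) = 35.4397 / 77.8110 = 0.45546

0.46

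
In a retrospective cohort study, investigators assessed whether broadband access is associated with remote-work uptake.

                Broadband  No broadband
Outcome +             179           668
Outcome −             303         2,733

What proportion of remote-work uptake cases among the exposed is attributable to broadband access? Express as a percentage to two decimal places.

Reading the table with exposure as columns: a = 179 (Broadband, case), b = 303 (Broadband, non-case), c = 668 (No broadband, case), d = 2733.
Risk in exposed = 179/482 = 0.37137; risk in unexposed = 668/3401 = 0.19641.
RR = 0.37137/0.19641 = 1.89076
AR% = (RR − 1)/RR × 100 = (1.89076 − 1)/1.89076 × 100 = 47.1112%

47.11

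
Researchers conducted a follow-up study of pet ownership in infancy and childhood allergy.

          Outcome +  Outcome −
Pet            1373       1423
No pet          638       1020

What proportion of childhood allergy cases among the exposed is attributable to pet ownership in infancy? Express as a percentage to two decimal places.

Cells: a = 1373, b = 1423, c = 638, d = 1020.
Risk in exposed = 1373/2796 = 0.49106; risk in unexposed = 638/1658 = 0.38480.
RR = 0.49106/0.38480 = 1.27614
AR% = (RR − 1)/RR × 100 = (1.27614 − 1)/1.27614 × 100 = 21.6385%

21.64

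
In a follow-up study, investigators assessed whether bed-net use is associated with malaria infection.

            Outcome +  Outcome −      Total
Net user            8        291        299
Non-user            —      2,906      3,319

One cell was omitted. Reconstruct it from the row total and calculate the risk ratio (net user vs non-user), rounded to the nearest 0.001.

The missing cell is in the unexposed row: 3319 − 2906 = 413.
So a = 8, b = 291, c = 413, d = 2906.
RR = [a/(a+b)] / [c/(c+d)] = (8/299) / (413/3319) = 0.02676/0.12444 = 0.21502

0.215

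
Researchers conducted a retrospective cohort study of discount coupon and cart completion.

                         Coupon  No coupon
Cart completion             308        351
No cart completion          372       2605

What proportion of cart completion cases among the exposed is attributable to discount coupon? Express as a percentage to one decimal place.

Reading the table with exposure as columns: a = 308 (Coupon, case), b = 372 (Coupon, non-case), c = 351 (No coupon, case), d = 2605.
Risk in exposed = 308/680 = 0.45294; risk in unexposed = 351/2956 = 0.11874.
RR = 0.45294/0.11874 = 3.81451
AR% = (RR − 1)/RR × 100 = (3.81451 − 1)/3.81451 × 100 = 73.7843%

73.8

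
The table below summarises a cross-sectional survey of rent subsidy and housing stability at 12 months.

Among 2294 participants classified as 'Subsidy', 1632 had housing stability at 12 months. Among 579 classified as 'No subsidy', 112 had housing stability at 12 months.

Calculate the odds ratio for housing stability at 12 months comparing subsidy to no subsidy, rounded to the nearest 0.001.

From the description: a = 1632, b = 662, c = 112, d = 467.
OR = (a·d)/(b·c) = (1632 × 467) / (662 × 112) = 762144 / 74144 = 10.27924
The odds of housing stability at 12 months are about 10.28 times as high in the subsidy group.

10.279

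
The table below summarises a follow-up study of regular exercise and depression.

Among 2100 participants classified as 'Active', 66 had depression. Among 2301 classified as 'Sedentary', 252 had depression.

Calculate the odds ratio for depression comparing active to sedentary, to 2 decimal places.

From the description: a = 66, b = 2034, c = 252, d = 2049.
OR = (a·d)/(b·c) = (66 × 2049) / (2034 × 252) = 135234 / 512568 = 0.26384
Exposure is associated with lower odds of depression (OR = 0.26 < 1).

0.26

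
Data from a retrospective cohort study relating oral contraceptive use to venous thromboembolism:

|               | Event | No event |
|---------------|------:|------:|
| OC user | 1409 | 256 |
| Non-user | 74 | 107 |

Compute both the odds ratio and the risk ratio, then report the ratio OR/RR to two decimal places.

Cells: a = 1409, b = 256, c = 74, d = 107.
OR = (1409·107)/(256·74) = 150763/18944 = 7.95835
Risk in exposed = 1409/1665 = 0.84625; risk in unexposed = 74/181 = 0.40884; RR = 2.06987
OR/RR = 7.95835 / 2.06987 = 3.84485
The outcome is not rare, so the OR lies further from 1 than the RR.

3.84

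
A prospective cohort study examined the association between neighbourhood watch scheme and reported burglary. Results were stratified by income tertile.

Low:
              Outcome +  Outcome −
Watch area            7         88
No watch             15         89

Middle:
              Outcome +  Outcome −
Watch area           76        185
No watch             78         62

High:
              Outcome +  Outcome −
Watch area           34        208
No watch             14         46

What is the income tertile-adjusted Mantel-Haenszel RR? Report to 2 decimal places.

0.53

RR_MH = Σ(aᵢ·n₀ᵢ/nᵢ) / Σ(cᵢ·n₁ᵢ/nᵢ), with n₁ᵢ = aᵢ+bᵢ (exposed), n₀ᵢ = cᵢ+dᵢ (unexposed), nᵢ = n₁ᵢ+n₀ᵢ.
Stratum 1 (Low): n₁ = 95, n₀ = 104, n = 199; a·n₀/n = 7·104/199 = 3.6583; c·n₁/n = 15·95/199 = 7.1608
Stratum 2 (Middle): n₁ = 261, n₀ = 140, n = 401; a·n₀/n = 76·140/401 = 26.5337; c·n₁/n = 78·261/401 = 50.7681
Stratum 3 (High): n₁ = 242, n₀ = 60, n = 302; a·n₀/n = 34·60/302 = 6.7550; c·n₁/n = 14·242/302 = 11.2185
RR_MH = (3.6583 + 26.5337 + 6.7550) / (7.1608 + 50.7681 + 11.2185) = 36.9469 / 69.1474 = 0.53432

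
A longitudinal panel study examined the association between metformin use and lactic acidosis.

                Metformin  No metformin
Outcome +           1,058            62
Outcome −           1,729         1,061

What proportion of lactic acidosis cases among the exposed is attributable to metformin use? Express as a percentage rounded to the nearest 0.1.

Reading the table with exposure as columns: a = 1058 (Metformin, case), b = 1729 (Metformin, non-case), c = 62 (No metformin, case), d = 1061.
Risk in exposed = 1058/2787 = 0.37962; risk in unexposed = 62/1123 = 0.05521.
RR = 0.37962/0.05521 = 6.87601
AR% = (RR − 1)/RR × 100 = (6.87601 − 1)/6.87601 × 100 = 85.4567%

85.5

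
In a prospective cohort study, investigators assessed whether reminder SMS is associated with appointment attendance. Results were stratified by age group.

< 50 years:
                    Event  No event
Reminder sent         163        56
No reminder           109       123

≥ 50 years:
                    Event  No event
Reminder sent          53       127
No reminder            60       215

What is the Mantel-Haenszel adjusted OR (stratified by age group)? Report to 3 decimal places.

2.295

OR_MH = Σ(aᵢdᵢ/nᵢ) / Σ(bᵢcᵢ/nᵢ), where nᵢ is the stratum total.
Stratum 1 (< 50 years): n = 451; a·d/n = 163·123/451 = 44.4545; b·c/n = 56·109/451 = 13.5344
Stratum 2 (≥ 50 years): n = 455; a·d/n = 53·215/455 = 25.0440; b·c/n = 127·60/455 = 16.7473
OR_MH = (44.4545 + 25.0440) / (13.5344 + 16.7473) = 69.4985 / 30.2816 = 2.29507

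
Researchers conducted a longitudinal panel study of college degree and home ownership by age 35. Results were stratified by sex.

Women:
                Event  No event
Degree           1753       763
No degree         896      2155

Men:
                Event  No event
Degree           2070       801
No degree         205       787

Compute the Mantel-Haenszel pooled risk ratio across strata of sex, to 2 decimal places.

2.68

RR_MH = Σ(aᵢ·n₀ᵢ/nᵢ) / Σ(cᵢ·n₁ᵢ/nᵢ), with n₁ᵢ = aᵢ+bᵢ (exposed), n₀ᵢ = cᵢ+dᵢ (unexposed), nᵢ = n₁ᵢ+n₀ᵢ.
Stratum 1 (Women): n₁ = 2516, n₀ = 3051, n = 5567; a·n₀/n = 1753·3051/5567 = 960.7334; c·n₁/n = 896·2516/5567 = 404.9463
Stratum 2 (Men): n₁ = 2871, n₀ = 992, n = 3863; a·n₀/n = 2070·992/3863 = 531.5661; c·n₁/n = 205·2871/3863 = 152.3570
RR_MH = (960.7334 + 531.5661) / (404.9463 + 152.3570) = 1492.2996 / 557.3033 = 2.67772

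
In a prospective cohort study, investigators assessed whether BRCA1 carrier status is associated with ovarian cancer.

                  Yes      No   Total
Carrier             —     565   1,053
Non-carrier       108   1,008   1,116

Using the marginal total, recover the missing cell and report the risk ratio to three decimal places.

4.789

The missing cell is in the exposed row: 1053 − 565 = 488.
So a = 488, b = 565, c = 108, d = 1008.
RR = [a/(a+b)] / [c/(c+d)] = (488/1053) / (108/1116) = 0.46344/0.09677 = 4.78886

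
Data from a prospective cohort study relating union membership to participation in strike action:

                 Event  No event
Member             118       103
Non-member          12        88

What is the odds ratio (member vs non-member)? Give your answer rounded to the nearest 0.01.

Cells: a = 118, b = 103, c = 12, d = 88.
OR = (a·d)/(b·c) = (118 × 88) / (103 × 12) = 10384 / 1236 = 8.40129
The odds of participation in strike action are about 8.40 times as high in the member group.

8.40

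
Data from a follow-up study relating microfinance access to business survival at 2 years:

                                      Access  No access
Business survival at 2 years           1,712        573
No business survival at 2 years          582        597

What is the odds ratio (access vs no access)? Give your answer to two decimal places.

3.06

Reading the table with exposure as columns: a = 1712 (Access, case), b = 582 (Access, non-case), c = 573 (No access, case), d = 597.
OR = (a·d)/(b·c) = (1712 × 597) / (582 × 573) = 1022064 / 333486 = 3.06479
The odds of business survival at 2 years are about 3.06 times as high in the access group.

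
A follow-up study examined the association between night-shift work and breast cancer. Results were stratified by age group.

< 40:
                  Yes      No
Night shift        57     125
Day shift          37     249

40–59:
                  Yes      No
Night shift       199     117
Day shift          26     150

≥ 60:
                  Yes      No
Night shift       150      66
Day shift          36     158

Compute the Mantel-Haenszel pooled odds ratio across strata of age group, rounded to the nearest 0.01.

6.81

OR_MH = Σ(aᵢdᵢ/nᵢ) / Σ(bᵢcᵢ/nᵢ), where nᵢ is the stratum total.
Stratum 1 (< 40): n = 468; a·d/n = 57·249/468 = 30.3269; b·c/n = 125·37/468 = 9.8825
Stratum 2 (40–59): n = 492; a·d/n = 199·150/492 = 60.6707; b·c/n = 117·26/492 = 6.1829
Stratum 3 (≥ 60): n = 410; a·d/n = 150·158/410 = 57.8049; b·c/n = 66·36/410 = 5.7951
OR_MH = (30.3269 + 60.6707 + 57.8049) / (9.8825 + 6.1829 + 5.7951) = 148.8025 / 21.8605 = 6.80690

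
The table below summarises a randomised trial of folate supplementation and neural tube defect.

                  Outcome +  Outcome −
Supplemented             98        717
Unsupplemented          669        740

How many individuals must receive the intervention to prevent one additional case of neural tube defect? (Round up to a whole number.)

Risk in treated group = 98/815 = 0.12025; risk in control = 669/1409 = 0.47480.
Absolute risk reduction = 0.47480 − 0.12025 = 0.35456
NNT = 1 / ARR = 1 / 0.35456 = 2.820 → round up → 3

3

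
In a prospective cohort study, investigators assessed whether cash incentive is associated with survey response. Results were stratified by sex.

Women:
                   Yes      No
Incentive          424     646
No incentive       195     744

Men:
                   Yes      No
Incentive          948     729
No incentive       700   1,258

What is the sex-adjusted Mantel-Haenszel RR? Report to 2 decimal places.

1.66

RR_MH = Σ(aᵢ·n₀ᵢ/nᵢ) / Σ(cᵢ·n₁ᵢ/nᵢ), with n₁ᵢ = aᵢ+bᵢ (exposed), n₀ᵢ = cᵢ+dᵢ (unexposed), nᵢ = n₁ᵢ+n₀ᵢ.
Stratum 1 (Women): n₁ = 1070, n₀ = 939, n = 2009; a·n₀/n = 424·939/2009 = 198.1762; c·n₁/n = 195·1070/2009 = 103.8576
Stratum 2 (Men): n₁ = 1677, n₀ = 1958, n = 3635; a·n₀/n = 948·1958/3635 = 510.6421; c·n₁/n = 700·1677/3635 = 322.9436
RR_MH = (198.1762 + 510.6421) / (103.8576 + 322.9436) = 708.8183 / 426.8012 = 1.66077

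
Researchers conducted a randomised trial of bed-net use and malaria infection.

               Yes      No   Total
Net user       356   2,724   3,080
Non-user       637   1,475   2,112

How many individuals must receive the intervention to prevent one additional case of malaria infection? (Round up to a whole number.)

Risk in treated group = 356/3080 = 0.11558; risk in control = 637/2112 = 0.30161.
Absolute risk reduction = 0.30161 − 0.11558 = 0.18603
NNT = 1 / ARR = 1 / 0.18603 = 5.376 → round up → 6

6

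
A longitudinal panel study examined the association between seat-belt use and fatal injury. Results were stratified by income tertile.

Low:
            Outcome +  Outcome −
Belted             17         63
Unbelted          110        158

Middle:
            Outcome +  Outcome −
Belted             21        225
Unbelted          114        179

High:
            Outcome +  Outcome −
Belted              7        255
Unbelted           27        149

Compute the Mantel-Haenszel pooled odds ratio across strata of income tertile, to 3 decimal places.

OR_MH = Σ(aᵢdᵢ/nᵢ) / Σ(bᵢcᵢ/nᵢ), where nᵢ is the stratum total.
Stratum 1 (Low): n = 348; a·d/n = 17·158/348 = 7.7184; b·c/n = 63·110/348 = 19.9138
Stratum 2 (Middle): n = 539; a·d/n = 21·179/539 = 6.9740; b·c/n = 225·114/539 = 47.5881
Stratum 3 (High): n = 438; a·d/n = 7·149/438 = 2.3813; b·c/n = 255·27/438 = 15.7192
OR_MH = (7.7184 + 6.9740 + 2.3813) / (19.9138 + 47.5881 + 15.7192) = 17.0737 / 83.2211 = 0.20516

0.205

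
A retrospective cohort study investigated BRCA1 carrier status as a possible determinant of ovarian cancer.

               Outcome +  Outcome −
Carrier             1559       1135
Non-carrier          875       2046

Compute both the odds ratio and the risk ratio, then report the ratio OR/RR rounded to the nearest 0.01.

Cells: a = 1559, b = 1135, c = 875, d = 2046.
OR = (1559·2046)/(1135·875) = 3189714/993125 = 3.21180
Risk in exposed = 1559/2694 = 0.57869; risk in unexposed = 875/2921 = 0.29955; RR = 1.93184
OR/RR = 3.21180 / 1.93184 = 1.66255
The outcome is not rare, so the OR lies further from 1 than the RR.

1.66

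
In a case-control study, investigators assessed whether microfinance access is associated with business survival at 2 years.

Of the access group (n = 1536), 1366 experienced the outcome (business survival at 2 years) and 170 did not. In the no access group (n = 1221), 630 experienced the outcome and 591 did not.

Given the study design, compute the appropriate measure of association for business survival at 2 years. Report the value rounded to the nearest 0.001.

7.538

From the description: a = 1366, b = 170, c = 630, d = 591.
This is a case-control study: participants were sampled on outcome status, so risks in the source population cannot be estimated directly — relative risk is not valid here. The odds ratio is the appropriate measure.
OR = (a·d)/(b·c) = (1366 × 591) / (170 × 630) = 807306 / 107100 = 7.53787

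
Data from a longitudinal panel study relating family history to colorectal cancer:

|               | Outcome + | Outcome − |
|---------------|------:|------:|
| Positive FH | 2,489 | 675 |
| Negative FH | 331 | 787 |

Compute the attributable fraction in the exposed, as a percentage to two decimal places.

62.36

Cells: a = 2489, b = 675, c = 331, d = 787.
Risk in exposed = 2489/3164 = 0.78666; risk in unexposed = 331/1118 = 0.29606.
RR = 0.78666/0.29606 = 2.65707
AR% = (RR − 1)/RR × 100 = (2.65707 − 1)/2.65707 × 100 = 62.3645%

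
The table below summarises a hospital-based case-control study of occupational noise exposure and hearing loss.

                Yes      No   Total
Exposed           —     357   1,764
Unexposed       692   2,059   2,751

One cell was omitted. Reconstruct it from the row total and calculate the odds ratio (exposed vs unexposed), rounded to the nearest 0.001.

11.727

The missing cell is in the exposed row: 1764 − 357 = 1407.
So a = 1407, b = 357, c = 692, d = 2059.
OR = (a·d)/(b·c) = (1407 × 2059) / (357 × 692) = 2897013 / 247044 = 11.72671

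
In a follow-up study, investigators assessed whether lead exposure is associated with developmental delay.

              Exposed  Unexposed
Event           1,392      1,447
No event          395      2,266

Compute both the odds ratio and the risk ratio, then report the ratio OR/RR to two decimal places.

Reading the table with exposure as columns: a = 1392 (Exposed, case), b = 395 (Exposed, non-case), c = 1447 (Unexposed, case), d = 2266.
OR = (1392·2266)/(395·1447) = 3154272/571565 = 5.51866
Risk in exposed = 1392/1787 = 0.77896; risk in unexposed = 1447/3713 = 0.38971; RR = 1.99881
OR/RR = 5.51866 / 1.99881 = 2.76097
The outcome is not rare, so the OR lies further from 1 than the RR.

2.76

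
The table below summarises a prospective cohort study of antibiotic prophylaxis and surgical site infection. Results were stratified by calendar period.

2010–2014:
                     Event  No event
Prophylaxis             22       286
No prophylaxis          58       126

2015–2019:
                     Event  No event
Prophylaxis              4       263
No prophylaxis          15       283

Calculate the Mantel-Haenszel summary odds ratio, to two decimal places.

OR_MH = Σ(aᵢdᵢ/nᵢ) / Σ(bᵢcᵢ/nᵢ), where nᵢ is the stratum total.
Stratum 1 (2010–2014): n = 492; a·d/n = 22·126/492 = 5.6341; b·c/n = 286·58/492 = 33.7154
Stratum 2 (2015–2019): n = 565; a·d/n = 4·283/565 = 2.0035; b·c/n = 263·15/565 = 6.9823
OR_MH = (5.6341 + 2.0035) / (33.7154 + 6.9823) = 7.6377 / 40.6977 = 0.18767

0.19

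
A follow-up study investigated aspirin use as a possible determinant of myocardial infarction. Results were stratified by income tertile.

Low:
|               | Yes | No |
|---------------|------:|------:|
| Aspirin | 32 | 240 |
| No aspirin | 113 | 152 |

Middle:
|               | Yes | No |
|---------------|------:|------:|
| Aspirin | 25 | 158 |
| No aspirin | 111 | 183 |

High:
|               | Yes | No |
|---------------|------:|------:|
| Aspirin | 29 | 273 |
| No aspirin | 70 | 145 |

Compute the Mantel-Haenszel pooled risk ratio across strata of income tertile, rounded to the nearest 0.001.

RR_MH = Σ(aᵢ·n₀ᵢ/nᵢ) / Σ(cᵢ·n₁ᵢ/nᵢ), with n₁ᵢ = aᵢ+bᵢ (exposed), n₀ᵢ = cᵢ+dᵢ (unexposed), nᵢ = n₁ᵢ+n₀ᵢ.
Stratum 1 (Low): n₁ = 272, n₀ = 265, n = 537; a·n₀/n = 32·265/537 = 15.7914; c·n₁/n = 113·272/537 = 57.2365
Stratum 2 (Middle): n₁ = 183, n₀ = 294, n = 477; a·n₀/n = 25·294/477 = 15.4088; c·n₁/n = 111·183/477 = 42.5849
Stratum 3 (High): n₁ = 302, n₀ = 215, n = 517; a·n₀/n = 29·215/517 = 12.0600; c·n₁/n = 70·302/517 = 40.8897
RR_MH = (15.7914 + 15.4088 + 12.0600) / (57.2365 + 42.5849 + 40.8897) = 43.2602 / 140.7112 = 0.30744

0.307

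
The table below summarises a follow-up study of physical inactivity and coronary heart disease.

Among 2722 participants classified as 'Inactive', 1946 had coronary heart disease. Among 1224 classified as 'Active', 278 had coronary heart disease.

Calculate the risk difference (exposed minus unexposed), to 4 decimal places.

From the description: a = 1946, b = 776, c = 278, d = 946.
Risk in exposed = 1946/2722 = 0.714916; risk in unexposed = 278/1224 = 0.227124.
Risk difference = 0.714916 − 0.227124 = 0.487791

0.4878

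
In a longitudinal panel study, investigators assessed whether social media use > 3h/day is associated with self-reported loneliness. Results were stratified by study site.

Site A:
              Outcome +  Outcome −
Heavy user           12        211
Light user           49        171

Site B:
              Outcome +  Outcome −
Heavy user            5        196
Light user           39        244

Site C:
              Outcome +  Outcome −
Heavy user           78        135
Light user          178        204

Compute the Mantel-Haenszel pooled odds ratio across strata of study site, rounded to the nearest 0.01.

OR_MH = Σ(aᵢdᵢ/nᵢ) / Σ(bᵢcᵢ/nᵢ), where nᵢ is the stratum total.
Stratum 1 (Site A): n = 443; a·d/n = 12·171/443 = 4.6321; b·c/n = 211·49/443 = 23.3386
Stratum 2 (Site B): n = 484; a·d/n = 5·244/484 = 2.5207; b·c/n = 196·39/484 = 15.7934
Stratum 3 (Site C): n = 595; a·d/n = 78·204/595 = 26.7429; b·c/n = 135·178/595 = 40.3866
OR_MH = (4.6321 + 2.5207 + 26.7429) / (23.3386 + 15.7934 + 40.3866) = 33.8956 / 79.5185 = 0.42626

0.43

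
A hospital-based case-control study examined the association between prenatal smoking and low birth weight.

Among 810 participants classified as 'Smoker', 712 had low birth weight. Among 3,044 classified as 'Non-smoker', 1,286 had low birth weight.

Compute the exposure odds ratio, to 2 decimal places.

From the description: a = 712, b = 98, c = 1286, d = 1758.
OR = (a·d)/(b·c) = (712 × 1758) / (98 × 1286) = 1251696 / 126028 = 9.93189
The odds of low birth weight are about 9.93 times as high in the smoker group.

9.93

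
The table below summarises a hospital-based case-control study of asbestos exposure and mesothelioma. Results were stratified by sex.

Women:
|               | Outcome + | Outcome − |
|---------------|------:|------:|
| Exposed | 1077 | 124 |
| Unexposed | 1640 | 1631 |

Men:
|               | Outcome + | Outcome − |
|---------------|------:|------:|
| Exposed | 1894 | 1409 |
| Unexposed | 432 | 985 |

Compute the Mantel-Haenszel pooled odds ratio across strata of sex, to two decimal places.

OR_MH = Σ(aᵢdᵢ/nᵢ) / Σ(bᵢcᵢ/nᵢ), where nᵢ is the stratum total.
Stratum 1 (Women): n = 4472; a·d/n = 1077·1631/4472 = 392.7967; b·c/n = 124·1640/4472 = 45.4741
Stratum 2 (Men): n = 4720; a·d/n = 1894·985/4720 = 395.2521; b·c/n = 1409·432/4720 = 128.9593
OR_MH = (392.7967 + 395.2521) / (45.4741 + 128.9593) = 788.0489 / 174.4334 = 4.51776

4.52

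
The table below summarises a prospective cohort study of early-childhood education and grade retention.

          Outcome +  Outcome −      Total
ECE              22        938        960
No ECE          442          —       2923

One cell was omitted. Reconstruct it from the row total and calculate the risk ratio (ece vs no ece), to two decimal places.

0.15

The missing cell is in the unexposed row: 2923 − 442 = 2481.
So a = 22, b = 938, c = 442, d = 2481.
RR = [a/(a+b)] / [c/(c+d)] = (22/960) / (442/2923) = 0.02292/0.15121 = 0.15155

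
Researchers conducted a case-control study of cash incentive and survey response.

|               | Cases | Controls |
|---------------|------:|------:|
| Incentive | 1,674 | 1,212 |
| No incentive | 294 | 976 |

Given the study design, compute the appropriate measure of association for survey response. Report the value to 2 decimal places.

4.59

Cells: a = 1674, b = 1212, c = 294, d = 976.
This is a case-control study: participants were sampled on outcome status, so risks in the source population cannot be estimated directly — relative risk is not valid here. The odds ratio is the appropriate measure.
OR = (a·d)/(b·c) = (1674 × 976) / (1212 × 294) = 1633824 / 356328 = 4.58517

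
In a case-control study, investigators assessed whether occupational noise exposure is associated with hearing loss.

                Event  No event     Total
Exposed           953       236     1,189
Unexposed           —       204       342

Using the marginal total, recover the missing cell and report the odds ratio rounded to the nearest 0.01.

5.97

The missing cell is in the unexposed row: 342 − 204 = 138.
So a = 953, b = 236, c = 138, d = 204.
OR = (a·d)/(b·c) = (953 × 204) / (236 × 138) = 194412 / 32568 = 5.96942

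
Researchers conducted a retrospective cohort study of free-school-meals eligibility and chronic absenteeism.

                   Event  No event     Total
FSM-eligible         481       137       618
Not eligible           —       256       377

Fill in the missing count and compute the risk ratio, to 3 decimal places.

2.425

The missing cell is in the unexposed row: 377 − 256 = 121.
So a = 481, b = 137, c = 121, d = 256.
RR = [a/(a+b)] / [c/(c+d)] = (481/618) / (121/377) = 0.77832/0.32095 = 2.42500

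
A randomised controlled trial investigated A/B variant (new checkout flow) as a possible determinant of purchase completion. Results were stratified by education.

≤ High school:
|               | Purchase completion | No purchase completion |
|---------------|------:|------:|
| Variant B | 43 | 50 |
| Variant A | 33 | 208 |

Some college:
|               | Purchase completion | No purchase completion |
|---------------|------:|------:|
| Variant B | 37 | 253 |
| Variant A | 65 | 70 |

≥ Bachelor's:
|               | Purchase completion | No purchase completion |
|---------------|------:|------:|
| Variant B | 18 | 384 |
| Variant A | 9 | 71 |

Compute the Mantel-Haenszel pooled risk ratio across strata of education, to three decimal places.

0.750

RR_MH = Σ(aᵢ·n₀ᵢ/nᵢ) / Σ(cᵢ·n₁ᵢ/nᵢ), with n₁ᵢ = aᵢ+bᵢ (exposed), n₀ᵢ = cᵢ+dᵢ (unexposed), nᵢ = n₁ᵢ+n₀ᵢ.
Stratum 1 (≤ High school): n₁ = 93, n₀ = 241, n = 334; a·n₀/n = 43·241/334 = 31.0269; c·n₁/n = 33·93/334 = 9.1886
Stratum 2 (Some college): n₁ = 290, n₀ = 135, n = 425; a·n₀/n = 37·135/425 = 11.7529; c·n₁/n = 65·290/425 = 44.3529
Stratum 3 (≥ Bachelor's): n₁ = 402, n₀ = 80, n = 482; a·n₀/n = 18·80/482 = 2.9876; c·n₁/n = 9·402/482 = 7.5062
RR_MH = (31.0269 + 11.7529 + 2.9876) / (9.1886 + 44.3529 + 7.5062) = 45.7674 / 61.0478 = 0.74970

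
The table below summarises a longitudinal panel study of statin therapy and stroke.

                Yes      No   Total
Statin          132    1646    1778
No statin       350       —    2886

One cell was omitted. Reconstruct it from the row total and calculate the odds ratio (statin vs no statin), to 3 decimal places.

0.581

The missing cell is in the unexposed row: 2886 − 350 = 2536.
So a = 132, b = 1646, c = 350, d = 2536.
OR = (a·d)/(b·c) = (132 × 2536) / (1646 × 350) = 334752 / 576100 = 0.58107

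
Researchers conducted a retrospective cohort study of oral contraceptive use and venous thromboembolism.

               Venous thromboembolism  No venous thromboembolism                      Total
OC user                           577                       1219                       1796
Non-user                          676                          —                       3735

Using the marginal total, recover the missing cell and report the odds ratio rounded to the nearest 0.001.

2.142

The missing cell is in the unexposed row: 3735 − 676 = 3059.
So a = 577, b = 1219, c = 676, d = 3059.
OR = (a·d)/(b·c) = (577 × 3059) / (1219 × 676) = 1765043 / 824044 = 2.14193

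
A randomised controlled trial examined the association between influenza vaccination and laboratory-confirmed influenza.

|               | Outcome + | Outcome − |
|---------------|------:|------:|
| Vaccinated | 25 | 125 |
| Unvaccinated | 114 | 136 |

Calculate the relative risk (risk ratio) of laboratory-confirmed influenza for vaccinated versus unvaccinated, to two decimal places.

0.37

Cells: a = 25, b = 125, c = 114, d = 136.
Risk in exposed = 25/150 = 0.16667; risk in unexposed = 114/250 = 0.45600.
RR = 0.16667 / 0.45600 = 0.36550
The risk is 63% lower among the exposed than among the unexposed.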